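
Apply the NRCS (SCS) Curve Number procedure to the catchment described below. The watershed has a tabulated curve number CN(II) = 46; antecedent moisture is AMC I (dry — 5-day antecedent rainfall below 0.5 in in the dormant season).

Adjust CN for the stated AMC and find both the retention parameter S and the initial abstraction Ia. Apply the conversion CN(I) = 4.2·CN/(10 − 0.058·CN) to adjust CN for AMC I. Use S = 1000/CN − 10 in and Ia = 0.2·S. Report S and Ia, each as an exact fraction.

Adjust CN=46 to AMC I: 4.2·46/(10 − 0.058·46) → (966/5) ÷ (1833/250) = 16100/611 ≈ 26.350
S = 1000/(16100/611) − 10 = 4500/161 in ≈ 27.950 in
Ia = 0.2S: 0.2·27.950 = 5.590 in (exactly 900/161)

S = 4500/161 in ≈ 27.950 in; Ia = 900/161 in ≈ 5.590 in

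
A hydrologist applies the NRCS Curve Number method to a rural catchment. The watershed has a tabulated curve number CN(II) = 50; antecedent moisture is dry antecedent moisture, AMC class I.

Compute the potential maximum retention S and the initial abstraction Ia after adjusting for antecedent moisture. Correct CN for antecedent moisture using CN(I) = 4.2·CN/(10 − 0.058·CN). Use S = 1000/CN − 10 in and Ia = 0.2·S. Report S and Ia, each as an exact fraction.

S = 500/21 in ≈ 23.810 in; Ia = 100/21 in ≈ 4.762 in

Adjust CN=50 to AMC I: 4.2·50/(10 − 0.058·50) → 210 ÷ (71/10) = 2100/71 ≈ 29.577
Max retention: S = 1000/(2100/71) − 10 = 500/21 in (≈ 23.810 in)
Ia = 0.2S: 0.2·23.810 = 4.762 in (exactly 100/21)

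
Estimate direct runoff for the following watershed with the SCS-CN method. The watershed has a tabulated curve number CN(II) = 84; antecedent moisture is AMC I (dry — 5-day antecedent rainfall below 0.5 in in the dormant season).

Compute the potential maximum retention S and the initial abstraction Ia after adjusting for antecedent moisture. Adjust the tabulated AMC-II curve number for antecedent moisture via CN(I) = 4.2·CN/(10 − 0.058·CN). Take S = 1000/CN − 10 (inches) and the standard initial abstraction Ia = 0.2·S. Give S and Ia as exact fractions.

Dry (AMC I): CN(I) = 4.2·84/(10 − 0.058·84) = (1764/5)/(641/125) = 44100/641 ≈ 68.799
Max retention: S = 1000/(44100/641) − 10 = 2000/441 in (≈ 4.535 in)
Ia = 0.2S: 0.2·4.535 = 0.907 in (exactly 400/441)

S = 2000/441 in ≈ 4.535 in; Ia = 400/441 in ≈ 0.907 in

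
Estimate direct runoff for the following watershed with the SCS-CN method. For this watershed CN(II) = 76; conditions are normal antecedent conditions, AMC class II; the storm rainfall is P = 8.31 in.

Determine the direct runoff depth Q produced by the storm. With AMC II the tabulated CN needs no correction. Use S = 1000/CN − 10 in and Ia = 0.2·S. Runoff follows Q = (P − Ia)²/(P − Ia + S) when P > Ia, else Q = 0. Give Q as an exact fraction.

Q = 70946307/13039700 in ≈ 5.441 in

AMC II — tabulated CN = 76 applies directly.
S = 1000/76 − 10 = 60/19 in ≈ 3.158 in
Initial abstraction Ia = S/5 = (60/19)/5 = 12/19 ≈ 0.632 in
P − Ia = 8.310 − 0.632 = 14589/1900 ≈ 7.678 in (> 0, runoff occurs)
Runoff Q = (P−Ia)²/(P−Ia+S) = (7.678)²/(7.678+3.158) = 70946307/13039700 ≈ 5.441 in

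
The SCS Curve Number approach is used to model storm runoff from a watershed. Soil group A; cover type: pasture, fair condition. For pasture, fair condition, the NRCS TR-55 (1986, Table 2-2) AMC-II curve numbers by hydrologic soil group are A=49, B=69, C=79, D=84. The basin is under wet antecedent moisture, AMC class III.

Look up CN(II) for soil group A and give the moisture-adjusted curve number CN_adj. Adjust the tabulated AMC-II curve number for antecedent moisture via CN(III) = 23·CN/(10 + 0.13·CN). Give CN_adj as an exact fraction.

NRCS table: pasture, fair condition, soil group A → CN(II) = 49
Wet (AMC III): CN(III) = 23·49/(10 + 0.13·49) = 1127/(1637/100) = 112700/1637 ≈ 68.845

CN_adj = 112700/1637 ≈ 68.845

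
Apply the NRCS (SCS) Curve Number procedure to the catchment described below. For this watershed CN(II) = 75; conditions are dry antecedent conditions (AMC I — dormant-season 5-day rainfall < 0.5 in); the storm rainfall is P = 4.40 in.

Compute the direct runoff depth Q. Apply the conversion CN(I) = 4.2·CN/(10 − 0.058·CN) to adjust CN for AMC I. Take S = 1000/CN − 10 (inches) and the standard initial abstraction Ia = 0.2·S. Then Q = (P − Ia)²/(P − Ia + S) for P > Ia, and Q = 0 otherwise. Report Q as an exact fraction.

Q = 392498/533295 in ≈ 0.736 in

Dry (AMC I): CN(I) = 4.2·75/(10 − 0.058·75) = 315/(113/20) = 6300/113 ≈ 55.752
S = 1000/(6300/113) − 10 = 500/63 in ≈ 7.937 in
Ia = 0.2·(500/63) = 100/63 in ≈ 1.587 in
P − Ia = 4.400 − 1.587 = 886/315 ≈ 2.813 in (> 0, runoff occurs)
Runoff Q = (P−Ia)²/(P−Ia+S) = (2.813)²/(2.813+7.937) = 392498/533295 ≈ 0.736 in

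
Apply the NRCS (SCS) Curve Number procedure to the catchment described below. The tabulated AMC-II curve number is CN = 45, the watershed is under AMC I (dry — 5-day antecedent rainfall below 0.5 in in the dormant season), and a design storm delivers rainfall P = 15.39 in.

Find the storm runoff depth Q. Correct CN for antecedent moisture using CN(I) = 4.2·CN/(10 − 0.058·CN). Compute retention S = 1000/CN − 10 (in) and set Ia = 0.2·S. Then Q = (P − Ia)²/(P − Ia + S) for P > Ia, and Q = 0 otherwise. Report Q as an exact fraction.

Q = 32714318641/13813461900 in ≈ 2.368 in

CN(I) from CN(II)=45: (4.2·45)/(10 − 0.058·45) = 18900/739 ≈ 25.575
S = 1000/(18900/739) − 10 = 5500/189 in ≈ 29.101 in
Ia = 0.2·(5500/189) = 1100/189 in ≈ 5.820 in
Excess rainfall: 15.390 − 5.820 = 9.570 in; P > Ia so Q > 0
Runoff Q = (P−Ia)²/(P−Ia+S) = (9.570)²/(9.570+29.101) = 32714318641/13813461900 ≈ 2.368 in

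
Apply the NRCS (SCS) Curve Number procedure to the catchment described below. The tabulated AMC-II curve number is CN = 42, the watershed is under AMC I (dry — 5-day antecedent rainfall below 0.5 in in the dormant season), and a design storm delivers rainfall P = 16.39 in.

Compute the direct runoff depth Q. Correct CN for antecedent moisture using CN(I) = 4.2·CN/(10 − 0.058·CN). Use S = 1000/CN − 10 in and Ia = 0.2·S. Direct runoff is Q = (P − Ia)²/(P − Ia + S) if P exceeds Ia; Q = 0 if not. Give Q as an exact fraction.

Q = 187314974401/83031435900 in ≈ 2.256 in

Dry (AMC I): CN(I) = 4.2·42/(10 − 0.058·42) = (882/5)/(1891/250) = 44100/1891 ≈ 23.321
Max retention: S = 1000/(44100/1891) − 10 = 14500/441 in (≈ 32.880 in)
Initial abstraction Ia = S/5 = (14500/441)/5 = 2900/441 ≈ 6.576 in
Since P=16.390 > Ia=6.576: effective rainfall P−Ia = 432799/44100 in
Q: (432799/44100)² ÷ (1882799/44100) = 187314974401/83031435900 in (≈ 2.256 in)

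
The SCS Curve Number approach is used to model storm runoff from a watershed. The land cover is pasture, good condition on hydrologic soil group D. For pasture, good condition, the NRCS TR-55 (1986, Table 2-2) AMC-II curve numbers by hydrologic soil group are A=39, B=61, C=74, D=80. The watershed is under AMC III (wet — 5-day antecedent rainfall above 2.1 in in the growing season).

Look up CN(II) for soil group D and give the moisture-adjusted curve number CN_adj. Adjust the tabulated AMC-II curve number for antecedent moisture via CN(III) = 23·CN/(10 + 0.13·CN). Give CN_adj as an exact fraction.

NRCS table: pasture, good condition, soil group D → CN(II) = 80
Adjust CN=80 to AMC III: 23·80/(10 + 0.13·80) → 1840 ÷ (102/5) = 4600/51 ≈ 90.196

CN_adj = 4600/51 ≈ 90.196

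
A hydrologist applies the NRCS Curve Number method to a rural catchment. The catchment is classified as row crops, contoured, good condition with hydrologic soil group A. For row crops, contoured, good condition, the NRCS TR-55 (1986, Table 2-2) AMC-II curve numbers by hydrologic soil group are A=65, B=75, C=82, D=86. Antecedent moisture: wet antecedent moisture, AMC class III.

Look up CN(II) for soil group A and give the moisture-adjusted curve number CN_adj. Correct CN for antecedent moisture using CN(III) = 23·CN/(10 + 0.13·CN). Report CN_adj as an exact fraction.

NRCS table: row crops, contoured, good condition, soil group A → CN(II) = 65
Adjust CN=65 to AMC III: 23·65/(10 + 0.13·65) → 1495 ÷ (369/20) = 29900/369 ≈ 81.030

CN_adj = 29900/369 ≈ 81.030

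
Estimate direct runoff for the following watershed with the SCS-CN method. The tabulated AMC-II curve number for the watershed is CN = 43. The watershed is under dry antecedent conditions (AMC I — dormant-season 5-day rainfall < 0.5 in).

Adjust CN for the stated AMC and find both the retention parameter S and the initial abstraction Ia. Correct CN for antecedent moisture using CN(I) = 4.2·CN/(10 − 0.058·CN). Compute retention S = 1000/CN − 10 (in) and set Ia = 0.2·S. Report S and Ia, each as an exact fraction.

S = 9500/301 in ≈ 31.561 in; Ia = 1900/301 in ≈ 6.312 in

Adjust CN=43 to AMC I: 4.2·43/(10 − 0.058·43) → (903/5) ÷ (3753/500) = 30100/1251 ≈ 24.061
Retention S: 1000/CN − 10 with CN=24.061 → S = 9500/301 ≈ 31.561 in
Initial abstraction Ia = S/5 = (9500/301)/5 = 1900/301 ≈ 6.312 in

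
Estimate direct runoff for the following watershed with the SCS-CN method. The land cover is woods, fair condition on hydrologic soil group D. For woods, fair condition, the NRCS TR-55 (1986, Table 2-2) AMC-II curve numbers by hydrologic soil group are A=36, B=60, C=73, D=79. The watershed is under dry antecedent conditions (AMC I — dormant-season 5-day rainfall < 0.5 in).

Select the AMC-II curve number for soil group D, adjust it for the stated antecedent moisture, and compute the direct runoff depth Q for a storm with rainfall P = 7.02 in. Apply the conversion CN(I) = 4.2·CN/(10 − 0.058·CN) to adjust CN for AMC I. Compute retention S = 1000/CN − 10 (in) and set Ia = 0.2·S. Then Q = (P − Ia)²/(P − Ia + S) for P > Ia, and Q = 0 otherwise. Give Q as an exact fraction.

NRCS table: woods, fair condition, soil group D → CN(II) = 79
Adjust CN=79 to AMC I: 4.2·79/(10 − 0.058·79) → (1659/5) ÷ (2709/500) = 7900/129 ≈ 61.240
Retention S: 1000/CN − 10 with CN=61.240 → S = 500/79 ≈ 6.329 in
Initial abstraction Ia = S/5 = (500/79)/5 = 100/79 ≈ 1.266 in
Since P=7.020 > Ia=1.266: effective rainfall P−Ia = 22729/3950 in
Q: (22729/3950)² ÷ (47729/3950) = 516607441/188529550 in (≈ 2.740 in)

Q = 516607441/188529550 in ≈ 2.740 in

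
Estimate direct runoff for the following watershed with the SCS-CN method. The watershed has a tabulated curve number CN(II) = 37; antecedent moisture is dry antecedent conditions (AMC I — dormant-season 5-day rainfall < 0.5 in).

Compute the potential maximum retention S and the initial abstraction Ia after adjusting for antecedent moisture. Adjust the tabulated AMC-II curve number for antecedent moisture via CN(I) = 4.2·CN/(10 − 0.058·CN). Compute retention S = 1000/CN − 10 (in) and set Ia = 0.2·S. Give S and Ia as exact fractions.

S = 1500/37 in ≈ 40.541 in; Ia = 300/37 in ≈ 8.108 in

CN(I) from CN(II)=37: (4.2·37)/(10 − 0.058·37) = 3700/187 ≈ 19.786
Max retention: S = 1000/(3700/187) − 10 = 1500/37 in (≈ 40.541 in)
Initial abstraction Ia = S/5 = (1500/37)/5 = 300/37 ≈ 8.108 in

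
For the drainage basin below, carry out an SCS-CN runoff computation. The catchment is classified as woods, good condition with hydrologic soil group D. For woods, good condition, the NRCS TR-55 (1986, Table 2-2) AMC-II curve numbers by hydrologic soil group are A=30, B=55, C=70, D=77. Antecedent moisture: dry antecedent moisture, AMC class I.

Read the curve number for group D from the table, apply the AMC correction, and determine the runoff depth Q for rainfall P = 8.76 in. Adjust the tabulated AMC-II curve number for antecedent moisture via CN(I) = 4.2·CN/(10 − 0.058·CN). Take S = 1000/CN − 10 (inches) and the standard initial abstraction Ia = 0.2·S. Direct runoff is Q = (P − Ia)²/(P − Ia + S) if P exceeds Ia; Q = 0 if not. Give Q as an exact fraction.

NRCS table: woods, good condition, soil group D → CN(II) = 77
CN(I) from CN(II)=77: (4.2·77)/(10 − 0.058·77) = 161700/2767 ≈ 58.439
Retention S: 1000/CN − 10 with CN=58.439 → S = 11500/1617 ≈ 7.112 in
Initial abstraction Ia = S/5 = (11500/1617)/5 = 2300/1617 ≈ 1.422 in
Excess rainfall: 8.760 − 1.422 = 7.338 in; P > Ia so Q > 0
Runoff Q = (P−Ia)²/(P−Ia+S) = (7.338)²/(7.338+7.112) = 87985204129/23613172275 ≈ 3.726 in

Q = 87985204129/23613172275 in ≈ 3.726 in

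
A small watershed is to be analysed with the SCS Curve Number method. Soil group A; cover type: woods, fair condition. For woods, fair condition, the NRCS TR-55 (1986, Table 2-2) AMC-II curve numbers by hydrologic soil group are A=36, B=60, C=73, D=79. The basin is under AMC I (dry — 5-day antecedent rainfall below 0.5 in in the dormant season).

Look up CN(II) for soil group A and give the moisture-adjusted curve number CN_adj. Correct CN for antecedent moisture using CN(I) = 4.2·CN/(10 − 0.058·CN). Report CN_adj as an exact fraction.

NRCS table: woods, fair condition, soil group A → CN(II) = 36
CN(I) from CN(II)=36: (4.2·36)/(10 − 0.058·36) = 18900/989 ≈ 19.110

CN_adj = 18900/989 ≈ 19.110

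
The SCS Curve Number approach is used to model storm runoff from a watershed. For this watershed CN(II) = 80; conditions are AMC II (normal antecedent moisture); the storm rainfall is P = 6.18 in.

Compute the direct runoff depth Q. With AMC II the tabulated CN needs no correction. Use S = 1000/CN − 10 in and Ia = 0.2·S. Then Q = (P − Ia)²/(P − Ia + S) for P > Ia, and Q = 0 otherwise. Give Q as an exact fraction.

Q = 40328/10225 in ≈ 3.944 in

Average conditions: CN = 80 (no AMC adjustment).
Retention S: 1000/CN − 10 with CN=80.000 → S = 5/2 ≈ 2.500 in
Ia = 0.2S: 0.2·2.500 = 0.500 in (exactly 1/2)
Since P=6.180 > Ia=0.500: effective rainfall P−Ia = 142/25 in
Q = (142/25)²/((142/25) + 5/2) = (20164/625)/(409/50) = 40328/10225 in ≈ 3.944 in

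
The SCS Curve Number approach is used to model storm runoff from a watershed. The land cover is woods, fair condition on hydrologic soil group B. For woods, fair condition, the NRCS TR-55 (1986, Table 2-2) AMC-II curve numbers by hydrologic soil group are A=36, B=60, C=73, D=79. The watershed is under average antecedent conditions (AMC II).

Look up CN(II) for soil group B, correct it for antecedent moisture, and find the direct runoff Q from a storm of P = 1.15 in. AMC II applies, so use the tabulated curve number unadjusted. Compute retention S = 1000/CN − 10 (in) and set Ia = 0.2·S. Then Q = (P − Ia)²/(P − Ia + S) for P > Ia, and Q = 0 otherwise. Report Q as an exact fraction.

Q = 0 in ≈ 0.000 in

NRCS table: woods, fair condition, soil group B → CN(II) = 60
AMC II — tabulated CN = 60 applies directly.
Retention S: 1000/CN − 10 with CN=60.000 → S = 20/3 ≈ 6.667 in
Ia = 0.2·(20/3) = 4/3 in ≈ 1.333 in
P = 1.150 ≤ Ia = 1.333 in: entire storm abstracted, Q = 0.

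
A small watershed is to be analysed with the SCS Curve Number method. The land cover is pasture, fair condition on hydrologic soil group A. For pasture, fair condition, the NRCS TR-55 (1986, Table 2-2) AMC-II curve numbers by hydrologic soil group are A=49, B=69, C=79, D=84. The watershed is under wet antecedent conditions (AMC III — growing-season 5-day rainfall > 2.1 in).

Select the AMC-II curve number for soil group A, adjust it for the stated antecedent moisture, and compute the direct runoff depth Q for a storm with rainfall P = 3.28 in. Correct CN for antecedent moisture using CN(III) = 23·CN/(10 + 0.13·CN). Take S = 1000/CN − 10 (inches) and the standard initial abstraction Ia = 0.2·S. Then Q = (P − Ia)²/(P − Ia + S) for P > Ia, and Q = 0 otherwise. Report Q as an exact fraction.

NRCS table: pasture, fair condition, soil group A → CN(II) = 49
Wet (AMC III): CN(III) = 23·49/(10 + 0.13·49) = 1127/(1637/100) = 112700/1637 ≈ 68.845
Max retention: S = 1000/(112700/1637) − 10 = 5100/1127 in (≈ 4.525 in)
Ia = 0.2·(5100/1127) = 1020/1127 in ≈ 0.905 in
Since P=3.280 > Ia=0.905: effective rainfall P−Ia = 66914/28175 in
Q: (66914/28175)² ÷ (194414/28175) = 2238741698/2738807225 in (≈ 0.817 in)

Q = 2238741698/2738807225 in ≈ 0.817 in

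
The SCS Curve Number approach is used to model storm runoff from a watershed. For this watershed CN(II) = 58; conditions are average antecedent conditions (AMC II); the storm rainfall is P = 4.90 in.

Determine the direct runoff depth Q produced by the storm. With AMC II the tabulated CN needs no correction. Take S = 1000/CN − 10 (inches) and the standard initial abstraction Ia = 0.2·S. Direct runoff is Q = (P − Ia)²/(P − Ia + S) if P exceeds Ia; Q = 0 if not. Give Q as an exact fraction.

Average conditions: CN = 58 (no AMC adjustment).
S = 1000/58 − 10 = 210/29 in ≈ 7.241 in
Ia = 0.2S: 0.2·7.241 = 1.448 in (exactly 42/29)
P − Ia = 4.900 − 1.448 = 1001/290 ≈ 3.452 in (> 0, runoff occurs)
Q = (1001/290)²/((1001/290) + 210/29) = (1002001/84100)/(3101/290) = 143143/128470 in ≈ 1.114 in

Q = 143143/128470 in ≈ 1.114 in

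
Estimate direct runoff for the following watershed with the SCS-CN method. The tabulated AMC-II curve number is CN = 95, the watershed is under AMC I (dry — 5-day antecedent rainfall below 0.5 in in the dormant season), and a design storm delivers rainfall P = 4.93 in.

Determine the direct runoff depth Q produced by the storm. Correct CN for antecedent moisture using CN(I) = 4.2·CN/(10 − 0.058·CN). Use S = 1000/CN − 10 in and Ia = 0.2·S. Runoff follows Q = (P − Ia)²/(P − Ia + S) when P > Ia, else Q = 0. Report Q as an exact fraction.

Q = 34859503849/9444609300 in ≈ 3.691 in

Adjust CN=95 to AMC I: 4.2·95/(10 − 0.058·95) → 399 ÷ (449/100) = 39900/449 ≈ 88.864
S = 1000/(39900/449) − 10 = 500/399 in ≈ 1.253 in
Ia = 0.2·(500/399) = 100/399 in ≈ 0.251 in
Since P=4.930 > Ia=0.251: effective rainfall P−Ia = 186707/39900 in
Q = (186707/39900)²/((186707/39900) + 500/399) = (34859503849/1592010000)/(236707/39900) = 34859503849/9444609300 in ≈ 3.691 in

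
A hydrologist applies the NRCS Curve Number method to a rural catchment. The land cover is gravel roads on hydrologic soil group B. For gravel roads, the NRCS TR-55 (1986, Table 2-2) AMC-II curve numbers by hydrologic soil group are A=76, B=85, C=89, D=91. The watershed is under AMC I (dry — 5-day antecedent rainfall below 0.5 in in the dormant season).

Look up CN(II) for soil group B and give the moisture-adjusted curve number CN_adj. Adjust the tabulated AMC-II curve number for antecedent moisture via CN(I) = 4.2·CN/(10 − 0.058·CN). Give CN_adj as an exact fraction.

NRCS table: gravel roads, soil group B → CN(II) = 85
CN(I) from CN(II)=85: (4.2·85)/(10 − 0.058·85) = 11900/169 ≈ 70.414

CN_adj = 11900/169 ≈ 70.414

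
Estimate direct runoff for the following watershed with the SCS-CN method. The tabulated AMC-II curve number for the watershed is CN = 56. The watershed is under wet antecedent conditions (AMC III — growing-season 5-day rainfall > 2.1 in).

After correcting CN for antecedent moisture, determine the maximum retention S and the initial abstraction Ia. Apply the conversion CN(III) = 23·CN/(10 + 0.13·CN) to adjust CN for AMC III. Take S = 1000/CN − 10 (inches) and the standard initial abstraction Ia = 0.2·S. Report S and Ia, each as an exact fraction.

S = 550/161 in ≈ 3.416 in; Ia = 110/161 in ≈ 0.683 in

CN(III) from CN(II)=56: (23·56)/(10 + 0.13·56) = 4025/54 ≈ 74.537
S = 1000/(4025/54) − 10 = 550/161 in ≈ 3.416 in
Ia = 0.2S: 0.2·3.416 = 0.683 in (exactly 110/161)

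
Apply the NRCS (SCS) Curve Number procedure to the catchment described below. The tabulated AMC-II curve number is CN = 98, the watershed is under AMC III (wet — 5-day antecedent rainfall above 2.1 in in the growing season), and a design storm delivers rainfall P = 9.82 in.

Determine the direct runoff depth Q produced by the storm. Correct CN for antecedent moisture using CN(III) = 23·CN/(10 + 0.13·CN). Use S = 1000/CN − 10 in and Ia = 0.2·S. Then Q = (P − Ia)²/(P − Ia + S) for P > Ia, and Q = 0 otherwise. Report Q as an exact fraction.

Q = 305098255449/31407066950 in ≈ 9.714 in

Wet (AMC III): CN(III) = 23·98/(10 + 0.13·98) = 2254/(1137/50) = 112700/1137 ≈ 99.120
Retention S: 1000/CN − 10 with CN=99.120 → S = 100/1127 ≈ 0.089 in
Ia = 0.2S: 0.2·0.089 = 0.018 in (exactly 20/1127)
Since P=9.820 > Ia=0.018: effective rainfall P−Ia = 552357/56350 in
Q: (552357/56350)² ÷ (557357/56350) = 305098255449/31407066950 in (≈ 9.714 in)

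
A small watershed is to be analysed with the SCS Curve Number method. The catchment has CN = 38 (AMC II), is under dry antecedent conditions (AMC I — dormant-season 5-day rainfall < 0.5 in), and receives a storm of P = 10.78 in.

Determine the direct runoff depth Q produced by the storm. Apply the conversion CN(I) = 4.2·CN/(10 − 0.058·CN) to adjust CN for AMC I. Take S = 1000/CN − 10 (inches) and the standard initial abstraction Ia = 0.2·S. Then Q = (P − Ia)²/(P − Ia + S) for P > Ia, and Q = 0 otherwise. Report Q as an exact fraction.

Q = 3607323721/16659466950 in ≈ 0.217 in

CN(I) from CN(II)=38: (4.2·38)/(10 − 0.058·38) = 39900/1949 ≈ 20.472
S = 1000/(39900/1949) − 10 = 15500/399 in ≈ 38.847 in
Ia = 0.2S: 0.2·38.847 = 7.769 in (exactly 3100/399)
P − Ia = 10.780 − 7.769 = 60061/19950 ≈ 3.011 in (> 0, runoff occurs)
Q = (60061/19950)²/((60061/19950) + 15500/399) = (3607323721/398002500)/(835061/19950) = 3607323721/16659466950 in ≈ 0.217 in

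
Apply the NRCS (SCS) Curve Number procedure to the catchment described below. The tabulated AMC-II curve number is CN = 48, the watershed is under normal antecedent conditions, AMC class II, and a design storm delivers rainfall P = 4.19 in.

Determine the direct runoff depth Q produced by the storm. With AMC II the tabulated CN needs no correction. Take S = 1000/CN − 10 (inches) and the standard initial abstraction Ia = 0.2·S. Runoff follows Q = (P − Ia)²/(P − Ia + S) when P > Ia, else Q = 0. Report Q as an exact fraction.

AMC II — tabulated CN = 48 applies directly.
Max retention: S = 1000/48 − 10 = 65/6 in (≈ 10.833 in)
Ia = 0.2·(65/6) = 13/6 in ≈ 2.167 in
Since P=4.190 > Ia=2.167: effective rainfall P−Ia = 607/300 in
Q: (607/300)² ÷ (3857/300) = 368449/1157100 in (≈ 0.318 in)

Q = 368449/1157100 in ≈ 0.318 in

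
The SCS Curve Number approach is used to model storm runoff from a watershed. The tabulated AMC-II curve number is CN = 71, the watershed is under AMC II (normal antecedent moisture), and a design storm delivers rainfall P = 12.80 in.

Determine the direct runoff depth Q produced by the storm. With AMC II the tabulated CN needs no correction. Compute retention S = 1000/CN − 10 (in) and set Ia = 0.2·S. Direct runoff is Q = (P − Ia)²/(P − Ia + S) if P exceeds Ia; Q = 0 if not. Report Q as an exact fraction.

AMC II — tabulated CN = 71 applies directly.
S = 1000/71 − 10 = 290/71 in ≈ 4.085 in
Ia = 0.2S: 0.2·4.085 = 0.817 in (exactly 58/71)
Excess rainfall: 12.800 − 0.817 = 11.983 in; P > Ia so Q > 0
Runoff Q = (P−Ia)²/(P−Ia+S) = (11.983)²/(11.983+4.085) = 4524129/506230 ≈ 8.937 in

Q = 4524129/506230 in ≈ 8.937 in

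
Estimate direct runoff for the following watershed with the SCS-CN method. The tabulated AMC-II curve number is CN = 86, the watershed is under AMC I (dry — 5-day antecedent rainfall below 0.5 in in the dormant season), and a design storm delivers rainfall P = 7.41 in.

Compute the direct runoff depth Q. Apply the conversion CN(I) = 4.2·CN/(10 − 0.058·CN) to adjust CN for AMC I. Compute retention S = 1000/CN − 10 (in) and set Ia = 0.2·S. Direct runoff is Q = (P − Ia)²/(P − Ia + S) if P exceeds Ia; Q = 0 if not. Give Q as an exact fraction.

Adjust CN=86 to AMC I: 4.2·86/(10 − 0.058·86) → (1806/5) ÷ (1253/250) = 12900/179 ≈ 72.067
Max retention: S = 1000/(12900/179) − 10 = 500/129 in (≈ 3.876 in)
Ia = 0.2S: 0.2·3.876 = 0.775 in (exactly 100/129)
Excess rainfall: 7.410 − 0.775 = 6.635 in; P > Ia so Q > 0
Q = (85589/12900)²/((85589/12900) + 500/129) = (7325476921/166410000)/(135589/12900) = 7325476921/1749098100 in ≈ 4.188 in

Q = 7325476921/1749098100 in ≈ 4.188 in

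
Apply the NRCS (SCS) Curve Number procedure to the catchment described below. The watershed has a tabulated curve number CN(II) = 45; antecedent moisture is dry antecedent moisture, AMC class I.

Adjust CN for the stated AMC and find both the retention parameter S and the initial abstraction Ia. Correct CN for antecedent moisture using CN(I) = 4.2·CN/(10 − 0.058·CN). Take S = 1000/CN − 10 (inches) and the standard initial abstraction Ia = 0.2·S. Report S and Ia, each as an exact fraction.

S = 5500/189 in ≈ 29.101 in; Ia = 1100/189 in ≈ 5.820 in

CN(I) from CN(II)=45: (4.2·45)/(10 − 0.058·45) = 18900/739 ≈ 25.575
S = 1000/(18900/739) − 10 = 5500/189 in ≈ 29.101 in
Ia = 0.2S: 0.2·29.101 = 5.820 in (exactly 1100/189)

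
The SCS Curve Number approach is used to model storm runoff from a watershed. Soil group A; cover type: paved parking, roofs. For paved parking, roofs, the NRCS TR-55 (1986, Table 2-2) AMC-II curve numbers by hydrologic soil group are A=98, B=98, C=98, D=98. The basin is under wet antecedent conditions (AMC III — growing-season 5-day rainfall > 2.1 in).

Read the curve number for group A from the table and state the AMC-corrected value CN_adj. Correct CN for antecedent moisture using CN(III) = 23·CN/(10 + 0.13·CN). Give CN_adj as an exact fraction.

CN_adj = 112700/1137 ≈ 99.120

NRCS table: paved parking, roofs, soil group A → CN(II) = 98
Adjust CN=98 to AMC III: 23·98/(10 + 0.13·98) → 2254 ÷ (1137/50) = 112700/1137 ≈ 99.120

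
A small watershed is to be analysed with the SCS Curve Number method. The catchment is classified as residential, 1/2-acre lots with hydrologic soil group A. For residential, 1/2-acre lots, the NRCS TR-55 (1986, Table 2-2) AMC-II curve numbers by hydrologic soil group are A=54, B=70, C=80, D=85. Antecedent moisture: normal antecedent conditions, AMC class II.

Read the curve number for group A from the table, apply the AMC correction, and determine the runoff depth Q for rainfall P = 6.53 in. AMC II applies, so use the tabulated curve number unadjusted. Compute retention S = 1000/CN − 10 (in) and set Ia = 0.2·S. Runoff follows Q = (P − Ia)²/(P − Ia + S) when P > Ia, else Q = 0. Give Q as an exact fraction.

Q = 169806961/97283700 in ≈ 1.745 in

NRCS table: residential, 1/2-acre lots, soil group A → CN(II) = 54
AMC II — tabulated CN = 54 applies directly.
S = 1000/54 − 10 = 230/27 in ≈ 8.519 in
Initial abstraction Ia = S/5 = (230/27)/5 = 46/27 ≈ 1.704 in
P − Ia = 6.530 − 1.704 = 13031/2700 ≈ 4.826 in (> 0, runoff occurs)
Q = (13031/2700)²/((13031/2700) + 230/27) = (169806961/7290000)/(36031/2700) = 169806961/97283700 in ≈ 1.745 in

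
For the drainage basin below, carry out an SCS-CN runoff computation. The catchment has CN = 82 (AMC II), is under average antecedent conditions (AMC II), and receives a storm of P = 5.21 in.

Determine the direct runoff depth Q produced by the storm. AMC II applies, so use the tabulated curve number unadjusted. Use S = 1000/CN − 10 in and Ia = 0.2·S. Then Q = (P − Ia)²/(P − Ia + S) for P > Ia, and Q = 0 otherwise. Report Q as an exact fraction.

CN(II) = 82; AMC II needs no correction.
Max retention: S = 1000/82 − 10 = 90/41 in (≈ 2.195 in)
Ia = 0.2·(90/41) = 18/41 in ≈ 0.439 in
Excess rainfall: 5.210 − 0.439 = 4.771 in; P > Ia so Q > 0
Runoff Q = (P−Ia)²/(P−Ia+S) = (4.771)²/(4.771+2.195) = 382632721/117100100 ≈ 3.268 in

Q = 382632721/117100100 in ≈ 3.268 in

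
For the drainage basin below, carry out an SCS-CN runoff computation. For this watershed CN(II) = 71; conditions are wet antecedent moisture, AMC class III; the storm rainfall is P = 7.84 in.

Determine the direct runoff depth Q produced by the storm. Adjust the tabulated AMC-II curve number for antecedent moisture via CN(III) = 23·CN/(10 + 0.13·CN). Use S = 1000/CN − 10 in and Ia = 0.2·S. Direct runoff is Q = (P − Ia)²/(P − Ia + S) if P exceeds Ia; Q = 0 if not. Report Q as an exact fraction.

Q = 23342950656/3858656525 in ≈ 6.050 in

Wet (AMC III): CN(III) = 23·71/(10 + 0.13·71) = 1633/(1923/100) = 163300/1923 ≈ 84.919
Max retention: S = 1000/(163300/1923) − 10 = 2900/1633 in (≈ 1.776 in)
Initial abstraction Ia = S/5 = (2900/1633)/5 = 580/1633 ≈ 0.355 in
Since P=7.840 > Ia=0.355: effective rainfall P−Ia = 305568/40825 in
Q = (305568/40825)²/((305568/40825) + 2900/1633) = (93371802624/1666680625)/(378068/40825) = 23342950656/3858656525 in ≈ 6.050 in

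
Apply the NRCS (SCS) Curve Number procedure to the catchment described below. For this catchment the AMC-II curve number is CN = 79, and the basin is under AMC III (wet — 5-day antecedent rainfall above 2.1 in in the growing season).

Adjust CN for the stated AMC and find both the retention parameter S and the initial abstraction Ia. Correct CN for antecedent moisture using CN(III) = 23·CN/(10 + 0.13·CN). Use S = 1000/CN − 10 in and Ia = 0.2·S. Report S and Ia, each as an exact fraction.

CN(III) from CN(II)=79: (23·79)/(10 + 0.13·79) = 181700/2027 ≈ 89.640
Max retention: S = 1000/(181700/2027) − 10 = 2100/1817 in (≈ 1.156 in)
Initial abstraction Ia = S/5 = (2100/1817)/5 = 420/1817 ≈ 0.231 in

S = 2100/1817 in ≈ 1.156 in; Ia = 420/1817 in ≈ 0.231 in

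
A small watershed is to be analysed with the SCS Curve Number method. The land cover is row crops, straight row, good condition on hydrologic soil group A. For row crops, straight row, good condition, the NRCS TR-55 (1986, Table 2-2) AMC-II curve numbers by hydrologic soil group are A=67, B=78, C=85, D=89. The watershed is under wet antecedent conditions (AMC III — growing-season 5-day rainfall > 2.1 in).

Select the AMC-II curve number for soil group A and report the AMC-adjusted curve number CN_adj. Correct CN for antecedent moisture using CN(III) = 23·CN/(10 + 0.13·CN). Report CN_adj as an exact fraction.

NRCS table: row crops, straight row, good condition, soil group A → CN(II) = 67
Adjust CN=67 to AMC III: 23·67/(10 + 0.13·67) → 1541 ÷ (1871/100) = 154100/1871 ≈ 82.362

CN_adj = 154100/1871 ≈ 82.362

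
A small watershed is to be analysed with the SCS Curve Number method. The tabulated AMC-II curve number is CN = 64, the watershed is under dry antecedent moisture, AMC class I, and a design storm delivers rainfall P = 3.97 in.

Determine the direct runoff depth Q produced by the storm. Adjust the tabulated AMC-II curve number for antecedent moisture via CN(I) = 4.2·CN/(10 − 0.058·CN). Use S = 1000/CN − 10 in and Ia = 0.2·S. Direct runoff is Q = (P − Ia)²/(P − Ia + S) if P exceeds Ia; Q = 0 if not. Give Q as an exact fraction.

Adjust CN=64 to AMC I: 4.2·64/(10 − 0.058·64) → (1344/5) ÷ (786/125) = 5600/131 ≈ 42.748
S = 1000/(5600/131) − 10 = 375/28 in ≈ 13.393 in
Initial abstraction Ia = S/5 = (375/28)/5 = 75/28 ≈ 2.679 in
P − Ia = 3.970 − 2.679 = 226/175 ≈ 1.291 in (> 0, runoff occurs)
Q: (226/175)² ÷ (10279/700) = 204304/1798825 in (≈ 0.114 in)

Q = 204304/1798825 in ≈ 0.114 in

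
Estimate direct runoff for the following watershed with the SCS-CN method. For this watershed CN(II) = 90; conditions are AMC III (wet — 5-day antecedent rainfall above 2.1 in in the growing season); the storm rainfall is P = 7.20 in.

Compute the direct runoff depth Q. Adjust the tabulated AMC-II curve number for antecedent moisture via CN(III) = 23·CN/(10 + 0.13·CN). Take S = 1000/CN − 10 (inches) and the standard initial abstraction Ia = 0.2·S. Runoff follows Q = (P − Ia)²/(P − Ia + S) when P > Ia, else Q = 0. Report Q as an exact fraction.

Q = 13512976/2031705 in ≈ 6.651 in

Adjust CN=90 to AMC III: 23·90/(10 + 0.13·90) → 2070 ÷ (217/10) = 20700/217 ≈ 95.392
S = 1000/(20700/217) − 10 = 100/207 in ≈ 0.483 in
Ia = 0.2·(100/207) = 20/207 in ≈ 0.097 in
Since P=7.200 > Ia=0.097: effective rainfall P−Ia = 7352/1035 in
Q: (7352/1035)² ÷ (7852/1035) = 13512976/2031705 in (≈ 6.651 in)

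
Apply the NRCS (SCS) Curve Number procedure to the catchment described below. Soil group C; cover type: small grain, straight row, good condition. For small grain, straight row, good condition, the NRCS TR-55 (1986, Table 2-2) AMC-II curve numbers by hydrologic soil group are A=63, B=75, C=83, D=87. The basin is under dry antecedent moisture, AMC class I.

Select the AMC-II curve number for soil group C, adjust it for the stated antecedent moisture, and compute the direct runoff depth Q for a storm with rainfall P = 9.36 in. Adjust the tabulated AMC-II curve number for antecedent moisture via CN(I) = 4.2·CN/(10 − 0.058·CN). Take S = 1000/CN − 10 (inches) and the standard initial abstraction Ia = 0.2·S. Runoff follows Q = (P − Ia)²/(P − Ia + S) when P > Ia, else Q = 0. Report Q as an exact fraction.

NRCS table: small grain, straight row, good condition, soil group C → CN(II) = 83
CN(I) from CN(II)=83: (4.2·83)/(10 − 0.058·83) = 174300/2593 ≈ 67.219
Retention S: 1000/CN − 10 with CN=67.219 → S = 8500/1743 ≈ 4.877 in
Ia = 0.2S: 0.2·4.877 = 0.975 in (exactly 1700/1743)
Since P=9.360 > Ia=0.975: effective rainfall P−Ia = 365362/43575 in
Q: (365362/43575)² ÷ (577862/43575) = 66744695522/12590168325 in (≈ 5.301 in)

Q = 66744695522/12590168325 in ≈ 5.301 in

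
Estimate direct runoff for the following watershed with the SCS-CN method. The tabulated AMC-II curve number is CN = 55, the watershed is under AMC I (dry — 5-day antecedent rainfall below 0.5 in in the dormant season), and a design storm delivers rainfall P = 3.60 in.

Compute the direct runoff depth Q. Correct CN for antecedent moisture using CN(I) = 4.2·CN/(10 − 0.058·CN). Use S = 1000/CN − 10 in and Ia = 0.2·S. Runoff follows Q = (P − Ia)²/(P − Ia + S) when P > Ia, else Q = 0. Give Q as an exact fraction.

Q = 0 in ≈ 0.000 in

Dry (AMC I): CN(I) = 4.2·55/(10 − 0.058·55) = 231/(681/100) = 7700/227 ≈ 33.921
Max retention: S = 1000/(7700/227) − 10 = 1500/77 in (≈ 19.481 in)
Initial abstraction Ia = S/5 = (1500/77)/5 = 300/77 ≈ 3.896 in
P = 3.600 ≤ Ia = 3.896 in: entire storm abstracted, Q = 0.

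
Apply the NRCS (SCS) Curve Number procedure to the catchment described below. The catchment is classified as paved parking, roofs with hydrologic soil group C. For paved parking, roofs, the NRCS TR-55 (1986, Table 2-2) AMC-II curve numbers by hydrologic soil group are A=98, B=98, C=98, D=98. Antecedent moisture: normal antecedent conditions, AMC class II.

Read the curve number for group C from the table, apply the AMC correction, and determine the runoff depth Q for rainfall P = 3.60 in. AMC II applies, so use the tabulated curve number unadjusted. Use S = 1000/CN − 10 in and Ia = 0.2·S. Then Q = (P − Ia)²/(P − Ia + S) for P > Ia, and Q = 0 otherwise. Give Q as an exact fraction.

NRCS table: paved parking, roofs, soil group C → CN(II) = 98
AMC II — tabulated CN = 98 applies directly.
Retention S: 1000/CN − 10 with CN=98.000 → S = 10/49 ≈ 0.204 in
Ia = 0.2S: 0.2·0.204 = 0.041 in (exactly 2/49)
Excess rainfall: 3.600 − 0.041 = 3.559 in; P > Ia so Q > 0
Runoff Q = (P−Ia)²/(P−Ia+S) = (3.559)²/(3.559+0.204) = 380192/112945 ≈ 3.366 in

Q = 380192/112945 in ≈ 3.366 in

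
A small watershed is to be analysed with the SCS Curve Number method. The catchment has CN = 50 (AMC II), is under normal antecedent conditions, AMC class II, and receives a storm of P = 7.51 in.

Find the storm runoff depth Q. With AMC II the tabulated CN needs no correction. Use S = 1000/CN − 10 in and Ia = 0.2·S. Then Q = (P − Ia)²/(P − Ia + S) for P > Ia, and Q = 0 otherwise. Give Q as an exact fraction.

Q = 303601/155100 in ≈ 1.957 in

AMC II — tabulated CN = 50 applies directly.
Retention S: 1000/CN − 10 with CN=50.000 → S = 10 ≈ 10.000 in
Ia = 0.2·10 = 2 in ≈ 2.000 in
Excess rainfall: 7.510 − 2.000 = 5.510 in; P > Ia so Q > 0
Runoff Q = (P−Ia)²/(P−Ia+S) = (5.510)²/(5.510+10.000) = 303601/155100 ≈ 1.957 in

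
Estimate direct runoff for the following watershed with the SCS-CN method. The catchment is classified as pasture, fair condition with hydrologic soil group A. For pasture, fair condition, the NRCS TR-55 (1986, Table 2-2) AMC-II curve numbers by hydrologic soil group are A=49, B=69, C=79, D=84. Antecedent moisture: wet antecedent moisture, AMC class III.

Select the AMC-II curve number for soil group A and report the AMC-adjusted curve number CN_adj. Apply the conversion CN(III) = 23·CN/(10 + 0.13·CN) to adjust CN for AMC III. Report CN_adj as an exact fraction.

CN_adj = 112700/1637 ≈ 68.845

NRCS table: pasture, fair condition, soil group A → CN(II) = 49
Adjust CN=49 to AMC III: 23·49/(10 + 0.13·49) → 1127 ÷ (1637/100) = 112700/1637 ≈ 68.845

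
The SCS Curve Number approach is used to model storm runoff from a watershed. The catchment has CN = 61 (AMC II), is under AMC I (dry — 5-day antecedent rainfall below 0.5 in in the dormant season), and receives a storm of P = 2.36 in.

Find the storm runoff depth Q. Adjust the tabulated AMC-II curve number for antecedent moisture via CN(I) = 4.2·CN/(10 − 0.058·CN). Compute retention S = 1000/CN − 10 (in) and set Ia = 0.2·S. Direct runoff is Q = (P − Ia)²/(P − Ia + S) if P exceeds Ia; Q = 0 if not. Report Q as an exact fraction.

Adjust CN=61 to AMC I: 4.2·61/(10 − 0.058·61) → (1281/5) ÷ (3231/500) = 42700/1077 ≈ 39.647
S = 1000/(42700/1077) − 10 = 6500/427 in ≈ 15.222 in
Ia = 0.2·(6500/427) = 1300/427 in ≈ 3.044 in
P = 2.360 ≤ Ia = 3.044 in: entire storm abstracted, Q = 0.

Q = 0 in ≈ 0.000 in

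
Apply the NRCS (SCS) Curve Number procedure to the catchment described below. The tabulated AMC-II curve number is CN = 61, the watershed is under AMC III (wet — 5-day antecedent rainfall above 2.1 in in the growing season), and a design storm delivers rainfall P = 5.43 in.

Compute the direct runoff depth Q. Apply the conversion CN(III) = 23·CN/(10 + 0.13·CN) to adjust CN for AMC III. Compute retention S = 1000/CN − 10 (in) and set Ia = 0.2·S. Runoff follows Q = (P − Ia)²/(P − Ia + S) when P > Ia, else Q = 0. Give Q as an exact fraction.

Q = 155874033747/50219402900 in ≈ 3.104 in

Adjust CN=61 to AMC III: 23·61/(10 + 0.13·61) → 1403 ÷ (1793/100) = 140300/1793 ≈ 78.249
Retention S: 1000/CN − 10 with CN=78.249 → S = 3900/1403 ≈ 2.780 in
Initial abstraction Ia = S/5 = (3900/1403)/5 = 780/1403 ≈ 0.556 in
Excess rainfall: 5.430 − 0.556 = 4.874 in; P > Ia so Q > 0
Runoff Q = (P−Ia)²/(P−Ia+S) = (4.874)²/(4.874+2.780) = 155874033747/50219402900 ≈ 3.104 in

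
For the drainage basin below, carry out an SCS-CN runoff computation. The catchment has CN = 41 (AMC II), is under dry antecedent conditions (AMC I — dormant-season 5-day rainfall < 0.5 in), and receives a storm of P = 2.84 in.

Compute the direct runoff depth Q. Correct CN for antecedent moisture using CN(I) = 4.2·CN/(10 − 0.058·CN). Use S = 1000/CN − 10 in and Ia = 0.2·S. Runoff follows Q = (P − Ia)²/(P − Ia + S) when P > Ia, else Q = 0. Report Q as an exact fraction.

Dry (AMC I): CN(I) = 4.2·41/(10 − 0.058·41) = (861/5)/(3811/500) = 86100/3811 ≈ 22.592
S = 1000/(86100/3811) − 10 = 29500/861 in ≈ 34.262 in
Ia = 0.2S: 0.2·34.262 = 6.852 in (exactly 5900/861)
P = 2.840 ≤ Ia = 6.852 in: entire storm abstracted, Q = 0.

Q = 0 in ≈ 0.000 in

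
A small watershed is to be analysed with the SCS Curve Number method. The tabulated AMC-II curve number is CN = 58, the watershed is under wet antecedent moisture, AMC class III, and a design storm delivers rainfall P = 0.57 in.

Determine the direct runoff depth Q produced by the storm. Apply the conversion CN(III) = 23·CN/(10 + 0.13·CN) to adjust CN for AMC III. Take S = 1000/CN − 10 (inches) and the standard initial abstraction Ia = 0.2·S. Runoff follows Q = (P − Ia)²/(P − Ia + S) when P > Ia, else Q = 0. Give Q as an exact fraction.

Q = 0 in ≈ 0.000 in

Wet (AMC III): CN(III) = 23·58/(10 + 0.13·58) = 1334/(877/50) = 66700/877 ≈ 76.055
Retention S: 1000/CN − 10 with CN=76.055 → S = 2100/667 ≈ 3.148 in
Initial abstraction Ia = S/5 = (2100/667)/5 = 420/667 ≈ 0.630 in
P = 0.570 ≤ Ia = 0.630 in: entire storm abstracted, Q = 0.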